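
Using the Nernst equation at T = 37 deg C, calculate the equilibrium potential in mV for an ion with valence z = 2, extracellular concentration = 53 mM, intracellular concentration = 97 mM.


E = (RT/(zF)) * ln(C_out/C_in)
T = 37 + 273.15 = 310.15 K
E = (8.314 * 310.15 / (2 * 96485)) * ln(53/97)
E = -8.077 mV


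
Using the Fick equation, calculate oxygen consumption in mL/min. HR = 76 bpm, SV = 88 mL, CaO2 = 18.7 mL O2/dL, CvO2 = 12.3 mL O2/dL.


CO = HR*SV = 76*88/1000 = 6.688 L/min
a-v O2 diff = 18.7 - 12.3 = 6.4 mL/dL
VO2 = CO * (CaO2-CvO2) * 10 dL/L
VO2 = 6.688 * 6.4 * 10
VO2 = 428 mL/min


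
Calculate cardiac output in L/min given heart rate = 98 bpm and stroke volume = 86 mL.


CO = HR * SV
CO = 98 * 86 / 1000
CO = 8.428 L/min


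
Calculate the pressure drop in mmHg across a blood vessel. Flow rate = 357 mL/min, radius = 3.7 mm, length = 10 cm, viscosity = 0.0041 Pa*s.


dP = 8*mu*L*Q / (pi*r^4)
Q = 357 mL/min = 5.95e-06 m^3/s
dP = 33.1462 Pa = 33.1462 / 133.322 mmHg = 0.2486 mmHg


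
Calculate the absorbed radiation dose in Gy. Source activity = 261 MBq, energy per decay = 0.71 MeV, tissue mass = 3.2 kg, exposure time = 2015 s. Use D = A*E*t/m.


A = 261 MBq = 2.6100e+08 Bq
E = 0.71 MeV = 1.13742e-13 J
D = A*E*t/m = 2.6100e+08*1.13742e-13*2015/3.2
D = 0.01869 Gy


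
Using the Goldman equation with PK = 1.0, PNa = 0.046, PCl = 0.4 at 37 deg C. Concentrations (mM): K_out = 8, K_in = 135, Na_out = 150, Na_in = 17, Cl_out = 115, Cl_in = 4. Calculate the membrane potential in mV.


Vm = (RT/F)*ln((PK*Ko + PNa*Nao + PCl*Cli)/(PK*Ki + PNa*Nai + PCl*Clo))
Numer = 16.5, Denom = 181.782
Vm = -64.13 mV


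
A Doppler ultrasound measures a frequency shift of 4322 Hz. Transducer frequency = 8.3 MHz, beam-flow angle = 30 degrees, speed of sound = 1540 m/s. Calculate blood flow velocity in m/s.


v = fd * c / (2 * f0 * cos(theta))
v = 4322 * 1540 / (2 * 8.3000e+06 * cos(30))
v = 0.463 m/s


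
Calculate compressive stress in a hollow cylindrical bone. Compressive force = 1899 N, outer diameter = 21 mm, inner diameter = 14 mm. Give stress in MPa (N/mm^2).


A = pi*(r_o^2 - r_i^2)
r_o = 10.5 mm, r_i = 7 mm
A = 192.423 mm^2
sigma = F/A = 1899 / 192.423
sigma = 9.869 MPa


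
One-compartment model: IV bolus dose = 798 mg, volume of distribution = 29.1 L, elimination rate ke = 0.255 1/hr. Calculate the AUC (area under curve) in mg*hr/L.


C0 = Dose/Vd = 798/29.1 = 27.4227 mg/L
AUC = C0/ke = 27.4227/0.255
AUC = 107.5 mg*hr/L


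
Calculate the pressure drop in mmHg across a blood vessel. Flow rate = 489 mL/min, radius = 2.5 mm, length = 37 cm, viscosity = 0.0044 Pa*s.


dP = 8*mu*L*Q / (pi*r^4)
Q = 489 mL/min = 8.15e-06 m^3/s
dP = 864.952 Pa = 864.952 / 133.322 mmHg = 6.488 mmHg


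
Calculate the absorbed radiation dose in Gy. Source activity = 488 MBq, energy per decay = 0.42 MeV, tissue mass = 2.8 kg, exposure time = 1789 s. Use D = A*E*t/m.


A = 488 MBq = 4.8800e+08 Bq
E = 0.42 MeV = 6.7284e-14 J
D = A*E*t/m = 4.8800e+08*6.7284e-14*1789/2.8
D = 0.02098 Gy


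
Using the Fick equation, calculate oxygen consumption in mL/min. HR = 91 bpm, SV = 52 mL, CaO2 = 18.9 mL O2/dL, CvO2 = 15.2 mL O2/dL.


CO = HR*SV = 91*52/1000 = 4.732 L/min
a-v O2 diff = 18.9 - 15.2 = 3.7 mL/dL
VO2 = CO * (CaO2-CvO2) * 10 dL/L
VO2 = 4.732 * 3.7 * 10
VO2 = 175.1 mL/min


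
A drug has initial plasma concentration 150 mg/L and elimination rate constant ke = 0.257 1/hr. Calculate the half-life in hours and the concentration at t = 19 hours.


t_half = ln(2) / ke = 0.693147 / 0.257 = 2.697 hr
C(t) = C0 * exp(-ke*t) = 150 * exp(-0.257*19)
C(19) = 1.136 mg/L


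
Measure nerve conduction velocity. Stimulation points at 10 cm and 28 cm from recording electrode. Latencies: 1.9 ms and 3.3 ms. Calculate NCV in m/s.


Distance = (28 - 10) / 100 = 0.18 m
dt = (3.3 - 1.9) / 1000 = 0.0014 s
NCV = dist / dt = 128.6 m/s


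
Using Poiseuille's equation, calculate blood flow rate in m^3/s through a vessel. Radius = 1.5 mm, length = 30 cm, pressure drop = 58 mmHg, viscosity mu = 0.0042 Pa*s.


Q = pi*r^4*dP / (8*mu*L)
r = 0.0015 m, L = 0.3 m
dP = 58 mmHg = 7732.676 Pa
Q = 1.2201e-05 m^3/s


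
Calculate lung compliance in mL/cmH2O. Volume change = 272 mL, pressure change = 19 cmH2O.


C = dV / dP
C = 272 / 19
C = 14.32 mL/cmH2O


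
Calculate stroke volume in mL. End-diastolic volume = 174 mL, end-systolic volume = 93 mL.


SV = EDV - ESV
SV = 174 - 93
SV = 81 mL


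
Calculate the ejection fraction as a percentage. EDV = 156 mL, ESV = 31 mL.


SV = EDV - ESV = 156 - 31 = 125 mL
EF = SV/EDV * 100 = 125/156 * 100
EF = 80.13%


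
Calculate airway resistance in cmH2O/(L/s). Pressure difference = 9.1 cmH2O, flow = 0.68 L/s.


R = dP / flow
R = 9.1 / 0.68
R = 13.38 cmH2O/(L/s)


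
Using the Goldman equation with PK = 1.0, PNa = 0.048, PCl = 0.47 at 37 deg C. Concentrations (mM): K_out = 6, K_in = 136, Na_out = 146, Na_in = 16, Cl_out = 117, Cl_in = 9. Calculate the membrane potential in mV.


Vm = (RT/F)*ln((PK*Ko + PNa*Nao + PCl*Cli)/(PK*Ki + PNa*Nai + PCl*Clo))
Numer = 17.238, Denom = 191.758
Vm = -64.38 mV


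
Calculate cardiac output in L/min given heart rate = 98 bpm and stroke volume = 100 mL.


CO = HR * SV
CO = 98 * 100 / 1000
CO = 9.8 L/min


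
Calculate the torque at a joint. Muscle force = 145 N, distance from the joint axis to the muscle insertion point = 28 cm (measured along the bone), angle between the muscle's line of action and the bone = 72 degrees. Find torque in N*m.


Torque = F * d * sin(theta)   (moment arm = d*sin(theta))
d = 28 cm = 0.28 m
Torque = 145 * 0.28 * sin(72)
Torque = 38.61 N*m


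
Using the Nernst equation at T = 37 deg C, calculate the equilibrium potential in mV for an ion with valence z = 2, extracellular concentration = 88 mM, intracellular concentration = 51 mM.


E = (RT/(zF)) * ln(C_out/C_in)
T = 37 + 273.15 = 310.15 K
E = (8.314 * 310.15 / (2 * 96485)) * ln(88/51)
E = 7.289 mV


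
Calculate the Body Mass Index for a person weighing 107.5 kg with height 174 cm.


BMI = weight / height^2
height = 174 cm = 1.74 m
BMI = 107.5 / 1.74^2
BMI = 35.51 kg/m^2


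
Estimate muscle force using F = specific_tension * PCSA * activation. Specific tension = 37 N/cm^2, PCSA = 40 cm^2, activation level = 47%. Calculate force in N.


F = sigma * PCSA * activation
F = 37 * 40 * 0.47
F = 695.6 N


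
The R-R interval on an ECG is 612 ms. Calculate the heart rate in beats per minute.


HR = 60 / RR_interval(s)
RR = 612 ms = 0.612 s
HR = 60 / 0.612 = 98.04 bpm


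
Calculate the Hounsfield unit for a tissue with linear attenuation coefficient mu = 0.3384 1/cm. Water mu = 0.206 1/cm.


HU = ((mu_tissue - mu_water) / mu_water) * 1000
HU = ((0.3384 - 0.206) / 0.206) * 1000
HU = 642.7


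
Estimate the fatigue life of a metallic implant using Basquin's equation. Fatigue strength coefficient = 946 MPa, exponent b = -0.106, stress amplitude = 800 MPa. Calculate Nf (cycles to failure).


sigma_a = sigma_f' * (2Nf)^b
2Nf = (sigma_a/sigma_f')^(1/b)
2Nf = (800/946)^(1/-0.106)
2Nf = 4.8618695
Nf = 2.431


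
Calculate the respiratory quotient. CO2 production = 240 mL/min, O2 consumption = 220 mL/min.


RQ = VCO2 / VO2
RQ = 240 / 220
RQ = 1.091


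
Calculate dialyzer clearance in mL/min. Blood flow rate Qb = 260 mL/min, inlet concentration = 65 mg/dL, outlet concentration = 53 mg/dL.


K = Qb * (Cb_in - Cb_out) / Cb_in
K = 260 * (65 - 53) / 65
K = 48 mL/min


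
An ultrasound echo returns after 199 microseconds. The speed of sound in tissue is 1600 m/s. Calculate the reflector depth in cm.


depth = c * t / 2
t = 199 us = 1.9900e-04 s
depth = 1600 * 1.9900e-04 / 2
depth = 0.1592 m = 15.92 cm


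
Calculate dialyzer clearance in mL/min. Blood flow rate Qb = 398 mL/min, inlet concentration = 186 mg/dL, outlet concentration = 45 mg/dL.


K = Qb * (Cb_in - Cb_out) / Cb_in
K = 398 * (186 - 45) / 186
K = 301.7 mL/min


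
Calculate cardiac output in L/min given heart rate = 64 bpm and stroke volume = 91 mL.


CO = HR * SV
CO = 64 * 91 / 1000
CO = 5.824 L/min


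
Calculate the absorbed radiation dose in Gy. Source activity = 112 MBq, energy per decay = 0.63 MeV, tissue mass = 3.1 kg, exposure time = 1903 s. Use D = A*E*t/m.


A = 112 MBq = 1.1200e+08 Bq
E = 0.63 MeV = 1.00926e-13 J
D = A*E*t/m = 1.1200e+08*1.00926e-13*1903/3.1
D = 0.006939 Gy


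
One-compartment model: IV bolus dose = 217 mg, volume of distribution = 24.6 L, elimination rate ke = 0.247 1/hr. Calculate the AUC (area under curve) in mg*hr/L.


C0 = Dose/Vd = 217/24.6 = 8.82114 mg/L
AUC = C0/ke = 8.82114/0.247
AUC = 35.71 mg*hr/L


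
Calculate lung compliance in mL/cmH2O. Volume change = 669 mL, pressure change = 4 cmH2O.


C = dV / dP
C = 669 / 4
C = 167.2 mL/cmH2O


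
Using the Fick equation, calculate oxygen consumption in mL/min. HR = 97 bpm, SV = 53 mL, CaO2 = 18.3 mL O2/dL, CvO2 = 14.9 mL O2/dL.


CO = HR*SV = 97*53/1000 = 5.141 L/min
a-v O2 diff = 18.3 - 14.9 = 3.4 mL/dL
VO2 = CO * (CaO2-CvO2) * 10 dL/L
VO2 = 5.141 * 3.4 * 10
VO2 = 174.8 mL/min


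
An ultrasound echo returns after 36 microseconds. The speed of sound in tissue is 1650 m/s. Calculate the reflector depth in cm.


depth = c * t / 2
t = 36 us = 3.6000e-05 s
depth = 1650 * 3.6000e-05 / 2
depth = 0.0297 m = 2.97 cm


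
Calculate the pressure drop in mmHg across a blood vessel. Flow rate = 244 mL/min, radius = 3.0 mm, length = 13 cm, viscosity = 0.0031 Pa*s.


dP = 8*mu*L*Q / (pi*r^4)
Q = 244 mL/min = 4.06667e-06 m^3/s
dP = 51.5228 Pa = 51.5228 / 133.322 mmHg = 0.3865 mmHg


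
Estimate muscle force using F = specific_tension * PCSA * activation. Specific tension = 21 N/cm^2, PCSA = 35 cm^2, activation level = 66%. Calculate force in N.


F = sigma * PCSA * activation
F = 21 * 35 * 0.66
F = 485.1 N


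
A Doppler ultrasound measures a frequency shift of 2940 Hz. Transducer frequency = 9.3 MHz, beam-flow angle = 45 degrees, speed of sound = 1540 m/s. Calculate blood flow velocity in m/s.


v = fd * c / (2 * f0 * cos(theta))
v = 2940 * 1540 / (2 * 9.3000e+06 * cos(45))
v = 0.3442 m/s


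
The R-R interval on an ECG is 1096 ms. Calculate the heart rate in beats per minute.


HR = 60 / RR_interval(s)
RR = 1096 ms = 1.096 s
HR = 60 / 1.096 = 54.74 bpm


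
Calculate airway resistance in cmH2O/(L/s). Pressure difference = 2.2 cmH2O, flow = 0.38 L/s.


R = dP / flow
R = 2.2 / 0.38
R = 5.789 cmH2O/(L/s)


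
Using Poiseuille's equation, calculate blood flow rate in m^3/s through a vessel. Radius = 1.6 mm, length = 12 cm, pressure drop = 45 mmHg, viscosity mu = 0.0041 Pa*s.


Q = pi*r^4*dP / (8*mu*L)
r = 0.0016 m, L = 0.12 m
dP = 45 mmHg = 5999.49 Pa
Q = 3.1383e-05 m^3/s


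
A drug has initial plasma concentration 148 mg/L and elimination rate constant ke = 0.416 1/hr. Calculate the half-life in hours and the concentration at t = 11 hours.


t_half = ln(2) / ke = 0.693147 / 0.416 = 1.666 hr
C(t) = C0 * exp(-ke*t) = 148 * exp(-0.416*11)
C(11) = 1.524 mg/L


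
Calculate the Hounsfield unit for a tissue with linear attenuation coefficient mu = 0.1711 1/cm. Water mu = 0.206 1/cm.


HU = ((mu_tissue - mu_water) / mu_water) * 1000
HU = ((0.1711 - 0.206) / 0.206) * 1000
HU = -169.4


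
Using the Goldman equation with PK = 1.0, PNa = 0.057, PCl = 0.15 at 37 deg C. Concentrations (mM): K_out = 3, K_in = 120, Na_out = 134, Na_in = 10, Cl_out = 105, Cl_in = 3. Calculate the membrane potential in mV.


Vm = (RT/F)*ln((PK*Ko + PNa*Nao + PCl*Cli)/(PK*Ki + PNa*Nai + PCl*Clo))
Numer = 11.088, Denom = 136.32
Vm = -67.06 mV


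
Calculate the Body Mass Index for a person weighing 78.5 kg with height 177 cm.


BMI = weight / height^2
height = 177 cm = 1.77 m
BMI = 78.5 / 1.77^2
BMI = 25.06 kg/m^2


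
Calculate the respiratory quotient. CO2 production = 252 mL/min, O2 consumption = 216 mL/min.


RQ = VCO2 / VO2
RQ = 252 / 216
RQ = 1.167


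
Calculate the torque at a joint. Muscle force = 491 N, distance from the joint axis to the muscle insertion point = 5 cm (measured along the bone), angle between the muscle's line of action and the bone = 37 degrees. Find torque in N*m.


Torque = F * d * sin(theta)   (moment arm = d*sin(theta))
d = 5 cm = 0.05 m
Torque = 491 * 0.05 * sin(37)
Torque = 14.77 N*m


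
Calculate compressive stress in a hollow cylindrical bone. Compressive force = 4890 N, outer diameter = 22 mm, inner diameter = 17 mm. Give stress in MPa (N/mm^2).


A = pi*(r_o^2 - r_i^2)
r_o = 11 mm, r_i = 8.5 mm
A = 153.153 mm^2
sigma = F/A = 4890 / 153.153
sigma = 31.93 MPa


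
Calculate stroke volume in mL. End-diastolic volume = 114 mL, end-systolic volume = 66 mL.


SV = EDV - ESV
SV = 114 - 66
SV = 48 mL


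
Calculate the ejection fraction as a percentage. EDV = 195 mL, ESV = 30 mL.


SV = EDV - ESV = 195 - 30 = 165 mL
EF = SV/EDV * 100 = 165/195 * 100
EF = 84.62%


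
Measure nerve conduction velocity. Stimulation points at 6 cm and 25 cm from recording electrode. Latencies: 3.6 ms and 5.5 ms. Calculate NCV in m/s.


Distance = (25 - 6) / 100 = 0.19 m
dt = (5.5 - 3.6) / 1000 = 0.0019 s
NCV = dist / dt = 100 m/s


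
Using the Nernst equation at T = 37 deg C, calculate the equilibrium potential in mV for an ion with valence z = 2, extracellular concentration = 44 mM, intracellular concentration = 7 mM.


E = (RT/(zF)) * ln(C_out/C_in)
T = 37 + 273.15 = 310.15 K
E = (8.314 * 310.15 / (2 * 96485)) * ln(44/7)
E = 24.56 mV


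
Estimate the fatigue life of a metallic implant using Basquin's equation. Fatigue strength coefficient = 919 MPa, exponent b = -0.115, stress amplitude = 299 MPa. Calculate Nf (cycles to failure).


sigma_a = sigma_f' * (2Nf)^b
2Nf = (sigma_a/sigma_f')^(1/b)
2Nf = (299/919)^(1/-0.115)
2Nf = 17393.437
Nf = 8697


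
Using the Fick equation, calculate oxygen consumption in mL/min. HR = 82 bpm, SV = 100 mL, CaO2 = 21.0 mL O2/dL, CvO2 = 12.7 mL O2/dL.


CO = HR*SV = 82*100/1000 = 8.2 L/min
a-v O2 diff = 21.0 - 12.7 = 8.3 mL/dL
VO2 = CO * (CaO2-CvO2) * 10 dL/L
VO2 = 8.2 * 8.3 * 10
VO2 = 680.6 mL/min


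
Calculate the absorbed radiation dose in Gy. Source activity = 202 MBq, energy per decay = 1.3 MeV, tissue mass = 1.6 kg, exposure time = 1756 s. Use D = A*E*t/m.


A = 202 MBq = 2.0200e+08 Bq
E = 1.3 MeV = 2.0826e-13 J
D = A*E*t/m = 2.0200e+08*2.0826e-13*1756/1.6
D = 0.04617 Gy


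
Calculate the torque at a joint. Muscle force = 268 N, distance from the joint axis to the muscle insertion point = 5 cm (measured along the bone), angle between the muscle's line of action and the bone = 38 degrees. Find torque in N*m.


Torque = F * d * sin(theta)   (moment arm = d*sin(theta))
d = 5 cm = 0.05 m
Torque = 268 * 0.05 * sin(38)
Torque = 8.25 N*m


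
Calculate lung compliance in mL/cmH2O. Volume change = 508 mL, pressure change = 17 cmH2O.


C = dV / dP
C = 508 / 17
C = 29.88 mL/cmH2O


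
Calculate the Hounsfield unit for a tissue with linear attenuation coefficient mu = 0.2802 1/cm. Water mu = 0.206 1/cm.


HU = ((mu_tissue - mu_water) / mu_water) * 1000
HU = ((0.2802 - 0.206) / 0.206) * 1000
HU = 360.2


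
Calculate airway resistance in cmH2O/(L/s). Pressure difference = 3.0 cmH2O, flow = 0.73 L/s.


R = dP / flow
R = 3.0 / 0.73
R = 4.11 cmH2O/(L/s)


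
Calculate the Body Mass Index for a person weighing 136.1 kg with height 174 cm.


BMI = weight / height^2
height = 174 cm = 1.74 m
BMI = 136.1 / 1.74^2
BMI = 44.95 kg/m^2


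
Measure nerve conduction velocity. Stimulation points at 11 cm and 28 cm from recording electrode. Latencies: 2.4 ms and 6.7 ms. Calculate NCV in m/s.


Distance = (28 - 11) / 100 = 0.17 m
dt = (6.7 - 2.4) / 1000 = 0.0043 s
NCV = dist / dt = 39.53 m/s


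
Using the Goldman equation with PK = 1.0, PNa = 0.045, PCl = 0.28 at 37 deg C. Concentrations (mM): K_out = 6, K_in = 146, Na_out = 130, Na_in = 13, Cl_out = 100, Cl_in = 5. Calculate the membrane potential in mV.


Vm = (RT/F)*ln((PK*Ko + PNa*Nao + PCl*Cli)/(PK*Ki + PNa*Nai + PCl*Clo))
Numer = 13.25, Denom = 174.585
Vm = -68.91 mV


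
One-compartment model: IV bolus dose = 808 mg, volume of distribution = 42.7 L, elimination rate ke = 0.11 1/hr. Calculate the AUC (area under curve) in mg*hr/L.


C0 = Dose/Vd = 808/42.7 = 18.9227 mg/L
AUC = C0/ke = 18.9227/0.11
AUC = 172 mg*hr/L


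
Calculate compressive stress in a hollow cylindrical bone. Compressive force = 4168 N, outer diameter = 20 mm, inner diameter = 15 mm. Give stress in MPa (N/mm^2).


A = pi*(r_o^2 - r_i^2)
r_o = 10 mm, r_i = 7.5 mm
A = 137.445 mm^2
sigma = F/A = 4168 / 137.445
sigma = 30.32 MPa


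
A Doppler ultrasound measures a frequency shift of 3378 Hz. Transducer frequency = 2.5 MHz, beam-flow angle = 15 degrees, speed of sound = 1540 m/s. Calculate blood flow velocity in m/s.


v = fd * c / (2 * f0 * cos(theta))
v = 3378 * 1540 / (2 * 2.5000e+06 * cos(15))
v = 1.077 m/s


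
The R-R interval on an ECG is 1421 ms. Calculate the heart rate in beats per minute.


HR = 60 / RR_interval(s)
RR = 1421 ms = 1.421 s
HR = 60 / 1.421 = 42.22 bpm


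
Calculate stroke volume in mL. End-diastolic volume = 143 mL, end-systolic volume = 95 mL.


SV = EDV - ESV
SV = 143 - 95
SV = 48 mL


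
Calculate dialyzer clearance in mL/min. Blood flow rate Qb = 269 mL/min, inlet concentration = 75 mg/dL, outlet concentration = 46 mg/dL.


K = Qb * (Cb_in - Cb_out) / Cb_in
K = 269 * (75 - 46) / 75
K = 104 mL/min


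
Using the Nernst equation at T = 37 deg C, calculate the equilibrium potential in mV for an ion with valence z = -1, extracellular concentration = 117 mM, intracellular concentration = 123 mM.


E = (RT/(zF)) * ln(C_out/C_in)
T = 37 + 273.15 = 310.15 K
E = (8.314 * 310.15 / (-1 * 96485)) * ln(117/123)
E = 1.337 mV


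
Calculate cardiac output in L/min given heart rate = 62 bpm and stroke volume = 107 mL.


CO = HR * SV
CO = 62 * 107 / 1000
CO = 6.634 L/min


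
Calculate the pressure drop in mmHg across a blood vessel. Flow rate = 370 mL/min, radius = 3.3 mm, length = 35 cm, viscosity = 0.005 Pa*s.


dP = 8*mu*L*Q / (pi*r^4)
Q = 370 mL/min = 6.16667e-06 m^3/s
dP = 231.725 Pa = 231.725 / 133.322 mmHg = 1.738 mmHg


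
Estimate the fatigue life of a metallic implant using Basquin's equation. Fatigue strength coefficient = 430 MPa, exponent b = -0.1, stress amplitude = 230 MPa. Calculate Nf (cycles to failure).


sigma_a = sigma_f' * (2Nf)^b
2Nf = (sigma_a/sigma_f')^(1/b)
2Nf = (230/430)^(1/-0.1)
2Nf = 521.68241
Nf = 260.8


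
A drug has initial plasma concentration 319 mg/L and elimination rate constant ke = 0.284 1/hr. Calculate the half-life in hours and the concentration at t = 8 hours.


t_half = ln(2) / ke = 0.693147 / 0.284 = 2.441 hr
C(t) = C0 * exp(-ke*t) = 319 * exp(-0.284*8)
C(8) = 32.89 mg/L


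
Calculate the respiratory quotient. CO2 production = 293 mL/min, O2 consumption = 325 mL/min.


RQ = VCO2 / VO2
RQ = 293 / 325
RQ = 0.9015


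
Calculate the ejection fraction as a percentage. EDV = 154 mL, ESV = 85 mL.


SV = EDV - ESV = 154 - 85 = 69 mL
EF = SV/EDV * 100 = 69/154 * 100
EF = 44.81%


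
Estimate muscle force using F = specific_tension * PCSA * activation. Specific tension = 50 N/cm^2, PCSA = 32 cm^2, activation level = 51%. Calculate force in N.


F = sigma * PCSA * activation
F = 50 * 32 * 0.51
F = 816 N


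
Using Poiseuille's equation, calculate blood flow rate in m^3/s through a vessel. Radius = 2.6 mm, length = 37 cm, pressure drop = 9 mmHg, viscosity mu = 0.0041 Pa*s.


Q = pi*r^4*dP / (8*mu*L)
r = 0.0026 m, L = 0.37 m
dP = 9 mmHg = 1199.898 Pa
Q = 1.4194e-05 m^3/s


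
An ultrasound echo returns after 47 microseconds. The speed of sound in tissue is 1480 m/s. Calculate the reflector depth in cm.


depth = c * t / 2
t = 47 us = 4.7000e-05 s
depth = 1480 * 4.7000e-05 / 2
depth = 0.03478 m = 3.478 cm


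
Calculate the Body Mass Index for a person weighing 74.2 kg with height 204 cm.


BMI = weight / height^2
height = 204 cm = 2.04 m
BMI = 74.2 / 2.04^2
BMI = 17.83 kg/m^2


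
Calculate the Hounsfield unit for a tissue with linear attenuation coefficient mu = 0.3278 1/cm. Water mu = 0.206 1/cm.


HU = ((mu_tissue - mu_water) / mu_water) * 1000
HU = ((0.3278 - 0.206) / 0.206) * 1000
HU = 591.3


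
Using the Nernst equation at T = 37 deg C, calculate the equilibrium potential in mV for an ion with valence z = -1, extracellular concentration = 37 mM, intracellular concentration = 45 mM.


E = (RT/(zF)) * ln(C_out/C_in)
T = 37 + 273.15 = 310.15 K
E = (8.314 * 310.15 / (-1 * 96485)) * ln(37/45)
E = 5.231 mV


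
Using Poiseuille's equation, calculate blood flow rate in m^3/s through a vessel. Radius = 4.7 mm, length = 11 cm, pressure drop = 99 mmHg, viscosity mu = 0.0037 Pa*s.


Q = pi*r^4*dP / (8*mu*L)
r = 0.0047 m, L = 0.11 m
dP = 99 mmHg = 13198.878 Pa
Q = 0.006214 m^3/s


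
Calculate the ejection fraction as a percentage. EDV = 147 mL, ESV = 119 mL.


SV = EDV - ESV = 147 - 119 = 28 mL
EF = SV/EDV * 100 = 28/147 * 100
EF = 19.05%


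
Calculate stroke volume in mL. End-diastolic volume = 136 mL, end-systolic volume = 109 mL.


SV = EDV - ESV
SV = 136 - 109
SV = 27 mL


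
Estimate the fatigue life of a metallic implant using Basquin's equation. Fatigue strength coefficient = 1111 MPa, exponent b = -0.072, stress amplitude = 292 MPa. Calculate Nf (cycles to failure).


sigma_a = sigma_f' * (2Nf)^b
2Nf = (sigma_a/sigma_f')^(1/b)
2Nf = (292/1111)^(1/-0.072)
2Nf = 1.1485652e+08
Nf = 5.7428e+07


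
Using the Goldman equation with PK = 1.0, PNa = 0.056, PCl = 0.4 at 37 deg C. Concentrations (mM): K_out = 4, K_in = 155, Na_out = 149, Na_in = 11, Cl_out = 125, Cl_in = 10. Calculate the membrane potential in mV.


Vm = (RT/F)*ln((PK*Ko + PNa*Nao + PCl*Cli)/(PK*Ki + PNa*Nai + PCl*Clo))
Numer = 16.344, Denom = 205.616
Vm = -67.67 mV


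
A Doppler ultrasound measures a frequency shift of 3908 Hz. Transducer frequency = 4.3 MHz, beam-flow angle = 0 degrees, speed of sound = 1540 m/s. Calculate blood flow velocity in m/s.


v = fd * c / (2 * f0 * cos(theta))
v = 3908 * 1540 / (2 * 4.3000e+06 * cos(0))
v = 0.6998 m/s


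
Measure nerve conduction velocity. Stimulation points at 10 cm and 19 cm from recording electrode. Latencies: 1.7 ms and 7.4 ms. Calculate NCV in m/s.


Distance = (19 - 10) / 100 = 0.09 m
dt = (7.4 - 1.7) / 1000 = 0.0057 s
NCV = dist / dt = 15.79 m/s


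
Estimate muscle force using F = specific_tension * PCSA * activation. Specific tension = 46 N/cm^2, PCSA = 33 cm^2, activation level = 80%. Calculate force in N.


F = sigma * PCSA * activation
F = 46 * 33 * 0.8
F = 1214 N


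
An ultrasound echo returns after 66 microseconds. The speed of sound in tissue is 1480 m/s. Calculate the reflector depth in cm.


depth = c * t / 2
t = 66 us = 6.6000e-05 s
depth = 1480 * 6.6000e-05 / 2
depth = 0.04884 m = 4.884 cm


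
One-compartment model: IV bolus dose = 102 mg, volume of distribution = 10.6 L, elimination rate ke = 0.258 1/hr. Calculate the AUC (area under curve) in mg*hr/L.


C0 = Dose/Vd = 102/10.6 = 9.62264 mg/L
AUC = C0/ke = 9.62264/0.258
AUC = 37.3 mg*hr/L


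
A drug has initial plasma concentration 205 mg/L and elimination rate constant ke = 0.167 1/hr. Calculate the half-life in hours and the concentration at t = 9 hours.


t_half = ln(2) / ke = 0.693147 / 0.167 = 4.151 hr
C(t) = C0 * exp(-ke*t) = 205 * exp(-0.167*9)
C(9) = 45.6 mg/L


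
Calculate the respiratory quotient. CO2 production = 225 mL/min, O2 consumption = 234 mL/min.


RQ = VCO2 / VO2
RQ = 225 / 234
RQ = 0.9615


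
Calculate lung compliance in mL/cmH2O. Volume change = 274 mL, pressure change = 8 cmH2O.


C = dV / dP
C = 274 / 8
C = 34.25 mL/cmH2O


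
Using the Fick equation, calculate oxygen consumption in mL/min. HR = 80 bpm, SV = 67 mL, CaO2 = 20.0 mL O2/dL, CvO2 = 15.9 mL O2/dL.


CO = HR*SV = 80*67/1000 = 5.36 L/min
a-v O2 diff = 20.0 - 15.9 = 4.1 mL/dL
VO2 = CO * (CaO2-CvO2) * 10 dL/L
VO2 = 5.36 * 4.1 * 10
VO2 = 219.8 mL/min


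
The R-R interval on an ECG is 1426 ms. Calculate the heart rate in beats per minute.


HR = 60 / RR_interval(s)
RR = 1426 ms = 1.426 s
HR = 60 / 1.426 = 42.08 bpm


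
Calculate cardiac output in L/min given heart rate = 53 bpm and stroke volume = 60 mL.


CO = HR * SV
CO = 53 * 60 / 1000
CO = 3.18 L/min


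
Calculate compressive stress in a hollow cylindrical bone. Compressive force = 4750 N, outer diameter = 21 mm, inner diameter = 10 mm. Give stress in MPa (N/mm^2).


A = pi*(r_o^2 - r_i^2)
r_o = 10.5 mm, r_i = 5 mm
A = 267.821 mm^2
sigma = F/A = 4750 / 267.821
sigma = 17.74 MPa


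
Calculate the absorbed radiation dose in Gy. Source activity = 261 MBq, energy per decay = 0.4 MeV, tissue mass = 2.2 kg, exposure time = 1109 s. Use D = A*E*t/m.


A = 261 MBq = 2.6100e+08 Bq
E = 0.4 MeV = 6.408e-14 J
D = A*E*t/m = 2.6100e+08*6.408e-14*1109/2.2
D = 0.008431 Gy


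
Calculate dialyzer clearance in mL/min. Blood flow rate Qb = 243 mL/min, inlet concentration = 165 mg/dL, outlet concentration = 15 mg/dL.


K = Qb * (Cb_in - Cb_out) / Cb_in
K = 243 * (165 - 15) / 165
K = 220.9 mL/min


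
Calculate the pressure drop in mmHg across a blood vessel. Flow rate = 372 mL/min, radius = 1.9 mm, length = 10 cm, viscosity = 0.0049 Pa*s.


dP = 8*mu*L*Q / (pi*r^4)
Q = 372 mL/min = 6.2e-06 m^3/s
dP = 593.627 Pa = 593.627 / 133.322 mmHg = 4.453 mmHg


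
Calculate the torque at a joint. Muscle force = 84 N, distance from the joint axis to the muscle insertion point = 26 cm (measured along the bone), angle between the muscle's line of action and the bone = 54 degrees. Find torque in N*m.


Torque = F * d * sin(theta)   (moment arm = d*sin(theta))
d = 26 cm = 0.26 m
Torque = 84 * 0.26 * sin(54)
Torque = 17.67 N*m


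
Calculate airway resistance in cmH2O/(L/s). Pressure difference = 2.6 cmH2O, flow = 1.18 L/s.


R = dP / flow
R = 2.6 / 1.18
R = 2.203 cmH2O/(L/s)


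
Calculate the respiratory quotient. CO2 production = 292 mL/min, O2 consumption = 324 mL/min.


RQ = VCO2 / VO2
RQ = 292 / 324
RQ = 0.9012


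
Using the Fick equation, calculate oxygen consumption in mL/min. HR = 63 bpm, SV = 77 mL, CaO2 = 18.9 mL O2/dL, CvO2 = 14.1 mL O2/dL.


CO = HR*SV = 63*77/1000 = 4.851 L/min
a-v O2 diff = 18.9 - 14.1 = 4.8 mL/dL
VO2 = CO * (CaO2-CvO2) * 10 dL/L
VO2 = 4.851 * 4.8 * 10
VO2 = 232.8 mL/min


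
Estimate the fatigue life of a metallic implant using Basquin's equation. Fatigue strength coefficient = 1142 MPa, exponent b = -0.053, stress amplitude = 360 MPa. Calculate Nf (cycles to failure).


sigma_a = sigma_f' * (2Nf)^b
2Nf = (sigma_a/sigma_f')^(1/b)
2Nf = (360/1142)^(1/-0.053)
2Nf = 2.8819778e+09
Nf = 1.4410e+09


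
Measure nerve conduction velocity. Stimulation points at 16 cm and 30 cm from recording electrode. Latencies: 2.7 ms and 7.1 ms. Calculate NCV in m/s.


Distance = (30 - 16) / 100 = 0.14 m
dt = (7.1 - 2.7) / 1000 = 0.0044 s
NCV = dist / dt = 31.82 m/s


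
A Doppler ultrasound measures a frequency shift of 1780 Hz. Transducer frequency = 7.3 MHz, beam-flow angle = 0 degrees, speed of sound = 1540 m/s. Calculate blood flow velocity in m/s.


v = fd * c / (2 * f0 * cos(theta))
v = 1780 * 1540 / (2 * 7.3000e+06 * cos(0))
v = 0.1878 m/s


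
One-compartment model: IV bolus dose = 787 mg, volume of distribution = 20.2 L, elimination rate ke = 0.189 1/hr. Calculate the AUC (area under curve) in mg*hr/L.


C0 = Dose/Vd = 787/20.2 = 38.9604 mg/L
AUC = C0/ke = 38.9604/0.189
AUC = 206.1 mg*hr/L


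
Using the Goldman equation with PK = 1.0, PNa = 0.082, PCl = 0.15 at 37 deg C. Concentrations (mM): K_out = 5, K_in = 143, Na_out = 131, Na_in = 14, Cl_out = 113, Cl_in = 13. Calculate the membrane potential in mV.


Vm = (RT/F)*ln((PK*Ko + PNa*Nao + PCl*Cli)/(PK*Ki + PNa*Nai + PCl*Clo))
Numer = 17.692, Denom = 161.098
Vm = -59.03 mV


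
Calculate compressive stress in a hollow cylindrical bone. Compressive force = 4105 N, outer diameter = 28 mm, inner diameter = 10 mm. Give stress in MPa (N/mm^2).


A = pi*(r_o^2 - r_i^2)
r_o = 14 mm, r_i = 5 mm
A = 537.212 mm^2
sigma = F/A = 4105 / 537.212
sigma = 7.641 MPa


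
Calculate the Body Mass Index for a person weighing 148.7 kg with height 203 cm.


BMI = weight / height^2
height = 203 cm = 2.03 m
BMI = 148.7 / 2.03^2
BMI = 36.08 kg/m^2


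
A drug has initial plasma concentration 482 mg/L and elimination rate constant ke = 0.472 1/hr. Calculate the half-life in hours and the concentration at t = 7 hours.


t_half = ln(2) / ke = 0.693147 / 0.472 = 1.469 hr
C(t) = C0 * exp(-ke*t) = 482 * exp(-0.472*7)
C(7) = 17.71 mg/L


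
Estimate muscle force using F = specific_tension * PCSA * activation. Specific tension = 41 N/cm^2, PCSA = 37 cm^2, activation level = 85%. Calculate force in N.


F = sigma * PCSA * activation
F = 41 * 37 * 0.85
F = 1289 N


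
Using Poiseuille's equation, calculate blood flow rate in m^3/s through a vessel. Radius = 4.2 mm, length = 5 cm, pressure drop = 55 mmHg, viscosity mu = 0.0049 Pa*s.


Q = pi*r^4*dP / (8*mu*L)
r = 0.0042 m, L = 0.05 m
dP = 55 mmHg = 7332.71 Pa
Q = 0.003657 m^3/s


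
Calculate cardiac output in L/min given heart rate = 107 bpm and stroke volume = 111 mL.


CO = HR * SV
CO = 107 * 111 / 1000
CO = 11.88 L/min


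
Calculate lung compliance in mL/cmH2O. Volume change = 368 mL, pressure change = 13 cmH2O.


C = dV / dP
C = 368 / 13
C = 28.31 mL/cmH2O


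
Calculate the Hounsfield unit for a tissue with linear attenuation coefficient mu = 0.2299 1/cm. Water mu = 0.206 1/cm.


HU = ((mu_tissue - mu_water) / mu_water) * 1000
HU = ((0.2299 - 0.206) / 0.206) * 1000
HU = 116


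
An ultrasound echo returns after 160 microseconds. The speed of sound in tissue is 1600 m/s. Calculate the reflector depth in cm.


depth = c * t / 2
t = 160 us = 1.6000e-04 s
depth = 1600 * 1.6000e-04 / 2
depth = 0.128 m = 12.8 cm


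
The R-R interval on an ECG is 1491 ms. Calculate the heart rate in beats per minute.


HR = 60 / RR_interval(s)
RR = 1491 ms = 1.491 s
HR = 60 / 1.491 = 40.24 bpm


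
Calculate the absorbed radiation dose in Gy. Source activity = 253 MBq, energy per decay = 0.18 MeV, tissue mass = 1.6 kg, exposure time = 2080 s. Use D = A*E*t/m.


A = 253 MBq = 2.5300e+08 Bq
E = 0.18 MeV = 2.8836e-14 J
D = A*E*t/m = 2.5300e+08*2.8836e-14*2080/1.6
D = 0.009484 Gy


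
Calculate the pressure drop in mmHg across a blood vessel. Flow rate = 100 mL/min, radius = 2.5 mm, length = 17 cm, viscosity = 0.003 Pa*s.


dP = 8*mu*L*Q / (pi*r^4)
Q = 100 mL/min = 1.66667e-06 m^3/s
dP = 55.4115 Pa = 55.4115 / 133.322 mmHg = 0.4156 mmHg


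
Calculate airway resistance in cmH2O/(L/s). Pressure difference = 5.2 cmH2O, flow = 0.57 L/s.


R = dP / flow
R = 5.2 / 0.57
R = 9.123 cmH2O/(L/s)


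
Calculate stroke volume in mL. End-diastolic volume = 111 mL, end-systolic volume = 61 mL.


SV = EDV - ESV
SV = 111 - 61
SV = 50 mL


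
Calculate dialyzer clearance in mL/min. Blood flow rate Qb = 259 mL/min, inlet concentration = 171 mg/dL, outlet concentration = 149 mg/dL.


K = Qb * (Cb_in - Cb_out) / Cb_in
K = 259 * (171 - 149) / 171
K = 33.32 mL/min


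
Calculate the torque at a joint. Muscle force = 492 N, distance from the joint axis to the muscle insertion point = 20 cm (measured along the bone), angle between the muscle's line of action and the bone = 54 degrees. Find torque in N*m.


Torque = F * d * sin(theta)   (moment arm = d*sin(theta))
d = 20 cm = 0.2 m
Torque = 492 * 0.2 * sin(54)
Torque = 79.61 N*m


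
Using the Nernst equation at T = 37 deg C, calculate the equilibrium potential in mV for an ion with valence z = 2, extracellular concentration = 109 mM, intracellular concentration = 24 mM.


E = (RT/(zF)) * ln(C_out/C_in)
T = 37 + 273.15 = 310.15 K
E = (8.314 * 310.15 / (2 * 96485)) * ln(109/24)
E = 20.22 mV


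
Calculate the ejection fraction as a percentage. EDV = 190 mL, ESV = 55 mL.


SV = EDV - ESV = 190 - 55 = 135 mL
EF = SV/EDV * 100 = 135/190 * 100
EF = 71.05%


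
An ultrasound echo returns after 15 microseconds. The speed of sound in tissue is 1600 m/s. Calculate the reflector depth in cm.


depth = c * t / 2
t = 15 us = 1.5000e-05 s
depth = 1600 * 1.5000e-05 / 2
depth = 0.012 m = 1.2 cm


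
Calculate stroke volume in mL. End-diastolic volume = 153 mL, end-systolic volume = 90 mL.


SV = EDV - ESV
SV = 153 - 90
SV = 63 mL


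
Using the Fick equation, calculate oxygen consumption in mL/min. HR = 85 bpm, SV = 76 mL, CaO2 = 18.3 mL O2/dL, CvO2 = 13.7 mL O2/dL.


CO = HR*SV = 85*76/1000 = 6.46 L/min
a-v O2 diff = 18.3 - 13.7 = 4.6 mL/dL
VO2 = CO * (CaO2-CvO2) * 10 dL/L
VO2 = 6.46 * 4.6 * 10
VO2 = 297.2 mL/min


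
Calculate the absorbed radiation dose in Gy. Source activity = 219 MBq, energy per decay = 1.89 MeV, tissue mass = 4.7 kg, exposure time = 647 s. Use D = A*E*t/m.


A = 219 MBq = 2.1900e+08 Bq
E = 1.89 MeV = 3.02778e-13 J
D = A*E*t/m = 2.1900e+08*3.02778e-13*647/4.7
D = 0.009128 Gy


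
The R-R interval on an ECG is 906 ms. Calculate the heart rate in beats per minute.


HR = 60 / RR_interval(s)
RR = 906 ms = 0.906 s
HR = 60 / 0.906 = 66.23 bpm


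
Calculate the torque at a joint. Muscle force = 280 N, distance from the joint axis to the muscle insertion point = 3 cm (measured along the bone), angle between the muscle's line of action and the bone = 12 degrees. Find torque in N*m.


Torque = F * d * sin(theta)   (moment arm = d*sin(theta))
d = 3 cm = 0.03 m
Torque = 280 * 0.03 * sin(12)
Torque = 1.746 N*m


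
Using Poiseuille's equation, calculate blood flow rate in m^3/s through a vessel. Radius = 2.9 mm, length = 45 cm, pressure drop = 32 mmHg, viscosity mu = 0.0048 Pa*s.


Q = pi*r^4*dP / (8*mu*L)
r = 0.0029 m, L = 0.45 m
dP = 32 mmHg = 4266.304 Pa
Q = 5.4859e-05 m^3/s


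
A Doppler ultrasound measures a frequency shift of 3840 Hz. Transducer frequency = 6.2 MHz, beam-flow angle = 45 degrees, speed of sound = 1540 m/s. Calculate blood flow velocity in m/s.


v = fd * c / (2 * f0 * cos(theta))
v = 3840 * 1540 / (2 * 6.2000e+06 * cos(45))
v = 0.6744 m/s


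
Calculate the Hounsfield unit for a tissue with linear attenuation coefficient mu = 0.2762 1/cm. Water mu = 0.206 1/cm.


HU = ((mu_tissue - mu_water) / mu_water) * 1000
HU = ((0.2762 - 0.206) / 0.206) * 1000
HU = 340.8


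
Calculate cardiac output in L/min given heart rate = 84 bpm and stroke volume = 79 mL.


CO = HR * SV
CO = 84 * 79 / 1000
CO = 6.636 L/min


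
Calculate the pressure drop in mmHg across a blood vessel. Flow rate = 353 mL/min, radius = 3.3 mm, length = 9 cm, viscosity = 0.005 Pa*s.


dP = 8*mu*L*Q / (pi*r^4)
Q = 353 mL/min = 5.88333e-06 m^3/s
dP = 56.8486 Pa = 56.8486 / 133.322 mmHg = 0.4264 mmHg


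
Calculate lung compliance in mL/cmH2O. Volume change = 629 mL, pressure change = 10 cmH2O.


C = dV / dP
C = 629 / 10
C = 62.9 mL/cmH2O


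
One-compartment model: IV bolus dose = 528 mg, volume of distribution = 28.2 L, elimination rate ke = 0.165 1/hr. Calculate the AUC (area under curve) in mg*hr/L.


C0 = Dose/Vd = 528/28.2 = 18.7234 mg/L
AUC = C0/ke = 18.7234/0.165
AUC = 113.5 mg*hr/L


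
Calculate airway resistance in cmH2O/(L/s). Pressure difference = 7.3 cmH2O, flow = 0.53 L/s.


R = dP / flow
R = 7.3 / 0.53
R = 13.77 cmH2O/(L/s)


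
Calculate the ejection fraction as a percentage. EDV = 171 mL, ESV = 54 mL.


SV = EDV - ESV = 171 - 54 = 117 mL
EF = SV/EDV * 100 = 117/171 * 100
EF = 68.42%


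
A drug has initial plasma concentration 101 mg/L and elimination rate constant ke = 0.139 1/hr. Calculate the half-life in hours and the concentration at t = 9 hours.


t_half = ln(2) / ke = 0.693147 / 0.139 = 4.987 hr
C(t) = C0 * exp(-ke*t) = 101 * exp(-0.139*9)
C(9) = 28.91 mg/L


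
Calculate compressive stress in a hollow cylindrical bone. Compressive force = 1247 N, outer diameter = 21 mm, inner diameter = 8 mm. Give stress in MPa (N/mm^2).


A = pi*(r_o^2 - r_i^2)
r_o = 10.5 mm, r_i = 4 mm
A = 296.095 mm^2
sigma = F/A = 1247 / 296.095
sigma = 4.211 MPa


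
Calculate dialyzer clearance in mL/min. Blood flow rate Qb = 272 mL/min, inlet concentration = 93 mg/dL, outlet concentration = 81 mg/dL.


K = Qb * (Cb_in - Cb_out) / Cb_in
K = 272 * (93 - 81) / 93
K = 35.1 mL/min


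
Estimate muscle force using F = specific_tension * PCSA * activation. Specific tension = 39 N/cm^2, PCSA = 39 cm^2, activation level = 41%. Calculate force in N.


F = sigma * PCSA * activation
F = 39 * 39 * 0.41
F = 623.6 N


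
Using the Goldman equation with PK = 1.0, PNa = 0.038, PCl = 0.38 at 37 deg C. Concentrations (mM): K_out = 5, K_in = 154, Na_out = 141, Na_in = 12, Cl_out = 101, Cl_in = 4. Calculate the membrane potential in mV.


Vm = (RT/F)*ln((PK*Ko + PNa*Nao + PCl*Cli)/(PK*Ki + PNa*Nai + PCl*Clo))
Numer = 11.878, Denom = 192.836
Vm = -74.49 mV


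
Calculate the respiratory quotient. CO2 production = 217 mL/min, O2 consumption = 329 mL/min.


RQ = VCO2 / VO2
RQ = 217 / 329
RQ = 0.6596


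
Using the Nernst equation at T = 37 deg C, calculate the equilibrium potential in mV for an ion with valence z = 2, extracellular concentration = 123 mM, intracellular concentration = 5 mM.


E = (RT/(zF)) * ln(C_out/C_in)
T = 37 + 273.15 = 310.15 K
E = (8.314 * 310.15 / (2 * 96485)) * ln(123/5)
E = 42.8 mV


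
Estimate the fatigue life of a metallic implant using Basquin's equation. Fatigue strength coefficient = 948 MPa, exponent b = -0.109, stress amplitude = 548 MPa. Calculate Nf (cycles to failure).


sigma_a = sigma_f' * (2Nf)^b
2Nf = (sigma_a/sigma_f')^(1/b)
2Nf = (548/948)^(1/-0.109)
2Nf = 152.66557
Nf = 76.33


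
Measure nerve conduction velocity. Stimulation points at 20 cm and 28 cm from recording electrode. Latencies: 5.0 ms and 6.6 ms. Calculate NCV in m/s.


Distance = (28 - 20) / 100 = 0.08 m
dt = (6.6 - 5.0) / 1000 = 0.0016 s
NCV = dist / dt = 50 m/s


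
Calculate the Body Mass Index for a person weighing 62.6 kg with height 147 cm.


BMI = weight / height^2
height = 147 cm = 1.47 m
BMI = 62.6 / 1.47^2
BMI = 28.97 kg/m^2


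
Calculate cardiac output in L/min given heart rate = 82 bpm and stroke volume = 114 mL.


CO = HR * SV
CO = 82 * 114 / 1000
CO = 9.348 L/min


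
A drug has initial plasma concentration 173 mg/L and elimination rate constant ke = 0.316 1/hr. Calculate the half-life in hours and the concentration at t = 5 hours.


t_half = ln(2) / ke = 0.693147 / 0.316 = 2.194 hr
C(t) = C0 * exp(-ke*t) = 173 * exp(-0.316*5)
C(5) = 35.63 mg/L


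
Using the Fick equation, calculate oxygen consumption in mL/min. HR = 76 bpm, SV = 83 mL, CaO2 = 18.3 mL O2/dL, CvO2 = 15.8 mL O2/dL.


CO = HR*SV = 76*83/1000 = 6.308 L/min
a-v O2 diff = 18.3 - 15.8 = 2.5 mL/dL
VO2 = CO * (CaO2-CvO2) * 10 dL/L
VO2 = 6.308 * 2.5 * 10
VO2 = 157.7 mL/min


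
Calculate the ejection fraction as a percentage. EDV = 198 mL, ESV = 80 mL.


SV = EDV - ESV = 198 - 80 = 118 mL
EF = SV/EDV * 100 = 118/198 * 100
EF = 59.6%


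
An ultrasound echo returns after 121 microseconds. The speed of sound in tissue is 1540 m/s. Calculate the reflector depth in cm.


depth = c * t / 2
t = 121 us = 1.2100e-04 s
depth = 1540 * 1.2100e-04 / 2
depth = 0.09317 m = 9.317 cm


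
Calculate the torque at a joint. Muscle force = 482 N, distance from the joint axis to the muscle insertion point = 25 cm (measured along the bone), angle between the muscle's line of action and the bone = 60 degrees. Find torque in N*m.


Torque = F * d * sin(theta)   (moment arm = d*sin(theta))
d = 25 cm = 0.25 m
Torque = 482 * 0.25 * sin(60)
Torque = 104.4 N*m
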